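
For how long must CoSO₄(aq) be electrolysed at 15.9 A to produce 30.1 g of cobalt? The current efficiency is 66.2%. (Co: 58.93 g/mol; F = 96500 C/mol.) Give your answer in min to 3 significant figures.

n(Co) = 30.1 / 58.93 = 0.5108 mol
Co²⁺ + 2e⁻ → Co, so n(e⁻) = 2 × 0.5108 = 1.022 mol
Q = 1.022 × 96500 / 0.662 = 1.490×10^5 C
t = Q / I = 1.490×10^5 / 15.9 = 9371 s = 156 min

156 min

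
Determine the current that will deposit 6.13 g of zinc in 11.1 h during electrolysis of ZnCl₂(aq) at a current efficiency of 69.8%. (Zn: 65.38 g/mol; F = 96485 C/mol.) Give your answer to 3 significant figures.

n(Zn) = 6.13 / 65.38 = 0.09376 mol
Zn²⁺ + 2e⁻ → Zn, so n(e⁻) = 2 × 0.09376 = 0.1875 mol
Q = 0.1875 × 96485 / 0.698 = 25920 C
I = Q / t = 25920 / 39960 s = 0.649 A

0.649 A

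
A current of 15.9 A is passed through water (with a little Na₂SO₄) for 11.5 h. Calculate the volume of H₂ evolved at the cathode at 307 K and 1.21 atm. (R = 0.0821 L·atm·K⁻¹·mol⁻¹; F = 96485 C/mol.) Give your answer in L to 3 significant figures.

Charge passed = 15.9 × 41400 = 6.583×10^5 C
n(e⁻) = Q/F = 6.583×10^5/96485 = 6.823 mol
2H⁺ + 2e⁻ → H₂, so n(H₂) = 6.823 / 2 = 3.412 mol
V = nRT/P = 3.412 × 0.0821 × 307 / 1.21 = 71.07 L

71.1 L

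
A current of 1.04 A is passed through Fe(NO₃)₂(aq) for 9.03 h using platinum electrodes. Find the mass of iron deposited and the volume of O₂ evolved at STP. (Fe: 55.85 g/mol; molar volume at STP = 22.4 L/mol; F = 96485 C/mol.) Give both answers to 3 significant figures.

9.78 g Fe; 1.96 L O₂

Q = 1.04 × 32508 = 33810 C; n(e⁻) = 33810 / 96485 = 0.3504 mol
Cathode: Fe²⁺ + 2e⁻ → Fe → n(Fe) = 0.3504/2 = 0.1752 mol → 9.78 g
Anode: 2H₂O → O₂ + 4H⁺ + 4e⁻ → n(O₂) = 0.3504/4 = 0.08760 mol → 1.96 L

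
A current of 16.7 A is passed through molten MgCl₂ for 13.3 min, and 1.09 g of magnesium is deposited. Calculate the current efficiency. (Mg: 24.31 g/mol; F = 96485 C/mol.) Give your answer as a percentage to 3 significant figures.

Q = 16.7 × 798 = 13330 C
n(e⁻) = 13330 / 96485 = 0.1382 mol
Mg²⁺ + 2e⁻ → Mg, so theoretical n(Mg) = 0.06910 mol → 1.680 g
Efficiency = 1.09 / 1.680 = 0.6488 = 64.9%

64.9%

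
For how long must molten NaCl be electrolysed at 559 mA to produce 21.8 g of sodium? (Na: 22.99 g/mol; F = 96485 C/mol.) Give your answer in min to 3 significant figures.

2730 min

n(Na) = 21.8 / 22.99 = 0.9482 mol
Na⁺ + e⁻ → Na, so n(e⁻) = 0.9482 mol
Q = 0.9482 × 96485 = 91490 C
t = Q / I = 91490 / 0.559 = 1.637×10^5 s = 2730 min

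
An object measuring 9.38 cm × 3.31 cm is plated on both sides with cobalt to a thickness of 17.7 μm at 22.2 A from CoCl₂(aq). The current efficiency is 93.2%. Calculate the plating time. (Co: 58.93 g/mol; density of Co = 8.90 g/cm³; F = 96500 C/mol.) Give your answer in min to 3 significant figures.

2.58 min

Plated area = 2 × 9.38 × 3.31 = 62.10 cm²
Volume = 62.10 × 17.7×10⁻⁴ cm = 0.1099 cm³
m(Co) = 0.1099 × 8.90 = 0.9781 g
n(Co) = 0.9781 / 58.93 = 0.01660 mol; n(e⁻) = 2 × 0.01660 = 0.03320 mol
Q = 0.03320 × 96500 / 0.932 = 3438 C
t = 3438 / 22.2 = 154.9 s = 2.58 min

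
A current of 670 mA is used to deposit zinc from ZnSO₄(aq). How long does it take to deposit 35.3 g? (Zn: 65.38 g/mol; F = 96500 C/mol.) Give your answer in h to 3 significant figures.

43.2 h

n(Zn) = 35.3 / 65.38 = 0.5399 mol
Zn²⁺ + 2e⁻ → Zn, so n(e⁻) = 2 × 0.5399 = 1.080 mol
Q = 1.080 × 96500 = 1.042×10^5 C
t = Q / I = 1.042×10^5 / 0.670 = 1.555×10^5 s = 43.2 h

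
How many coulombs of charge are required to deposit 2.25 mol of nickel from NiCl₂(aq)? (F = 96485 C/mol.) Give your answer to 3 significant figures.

4.34×10^5 C

Ni²⁺ + 2e⁻ → Ni, so n(e⁻) = 2 × 2.25 = 4.500 mol
Q = 4.500 × 96485 = 4.342×10^5 C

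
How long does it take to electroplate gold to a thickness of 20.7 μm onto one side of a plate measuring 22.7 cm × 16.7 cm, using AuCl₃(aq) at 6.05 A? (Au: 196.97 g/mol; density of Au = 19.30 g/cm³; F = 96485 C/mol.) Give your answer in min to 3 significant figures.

61.3 min

Plated area = 22.7 × 16.7 = 379.1 cm²
Volume = 379.1 × 20.7×10⁻⁴ cm = 0.7847 cm³
m(Au) = 0.7847 × 19.30 = 15.14 g
n(Au) = 15.14 / 196.97 = 0.07686 mol; n(e⁻) = 3 × 0.07686 = 0.2306 mol
Q = 0.2306 × 96485 = 22250 C
t = 22250 / 6.05 = 3678 s = 61.3 min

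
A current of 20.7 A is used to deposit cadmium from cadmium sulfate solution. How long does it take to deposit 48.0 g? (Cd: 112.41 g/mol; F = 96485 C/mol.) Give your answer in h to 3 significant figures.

1.11 h

n(Cd) = 48.0 / 112.41 = 0.4270 mol
Cd²⁺ + 2e⁻ → Cd, so n(e⁻) = 2 × 0.4270 = 0.8540 mol
Q = 0.8540 × 96485 = 82400 C
t = Q / I = 82400 / 20.7 = 3981 s = 1.11 h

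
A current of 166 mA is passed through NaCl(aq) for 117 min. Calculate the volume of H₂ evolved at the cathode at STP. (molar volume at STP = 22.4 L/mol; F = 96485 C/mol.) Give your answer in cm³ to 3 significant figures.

135 cm³

Q = It = 0.166 × 7020 = 1165 C
Moles of electrons = 1165 / 96485 = 0.01207 mol
2H⁺ + 2e⁻ → H₂, so n(H₂) = 0.01207 / 2 = 0.006035 mol
V = 0.006035 × 22.4 = 0.1352 L
= 135 cm³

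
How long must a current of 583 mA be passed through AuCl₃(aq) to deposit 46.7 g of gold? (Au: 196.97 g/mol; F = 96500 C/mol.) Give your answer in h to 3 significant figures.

32.7 h

n(Au) = 46.7 / 196.97 = 0.2371 mol
Au³⁺ + 3e⁻ → Au, so n(e⁻) = 3 × 0.2371 = 0.7113 mol
Q = 0.7113 × 96500 = 68640 C
t = Q / I = 68640 / 0.583 = 1.177×10^5 s = 32.7 h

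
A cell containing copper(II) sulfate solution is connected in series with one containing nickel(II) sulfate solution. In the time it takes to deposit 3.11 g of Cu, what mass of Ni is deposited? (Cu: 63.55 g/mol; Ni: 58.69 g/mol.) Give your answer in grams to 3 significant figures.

n(Cu) = 3.11 / 63.55 = 0.04894 mol
Cu²⁺ + 2e⁻ → Cu, so n(e⁻) = 2 × 0.04894 = 0.09788 mol
Same current for the same time ⇒ same n(e⁻) = 0.09788 mol in both cells.
Ni²⁺ + 2e⁻ → Ni, so n(Ni) = 0.09788 / 2 = 0.04894 mol
m(Ni) = 0.04894 × 58.69 = 2.87 g

2.87 g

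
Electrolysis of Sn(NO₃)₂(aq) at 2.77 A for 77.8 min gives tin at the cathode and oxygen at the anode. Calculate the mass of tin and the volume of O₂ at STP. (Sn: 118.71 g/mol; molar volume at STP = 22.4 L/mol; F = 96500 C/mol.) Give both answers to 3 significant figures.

7.95 g Sn; 0.750 L O₂

Q = 2.77 × 4668 = 12930 C; n(e⁻) = 12930 / 96500 = 0.1340 mol
Cathode: Sn²⁺ + 2e⁻ → Sn → n(Sn) = 0.1340/2 = 0.06700 mol → 7.95 g
Anode: 2H₂O → O₂ + 4H⁺ + 4e⁻ → n(O₂) = 0.1340/4 = 0.03350 mol → 0.750 L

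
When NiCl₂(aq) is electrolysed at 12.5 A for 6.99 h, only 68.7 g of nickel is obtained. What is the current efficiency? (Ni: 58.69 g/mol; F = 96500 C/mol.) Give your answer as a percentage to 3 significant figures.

71.8%

Q = 12.5 × 25164 = 3.146×10^5 C
n(e⁻) = 3.146×10^5 / 96500 = 3.260 mol
Ni²⁺ + 2e⁻ → Ni, so theoretical n(Ni) = 1.630 mol → 95.66 g
Efficiency = 68.7 / 95.66 = 0.7182 = 71.8%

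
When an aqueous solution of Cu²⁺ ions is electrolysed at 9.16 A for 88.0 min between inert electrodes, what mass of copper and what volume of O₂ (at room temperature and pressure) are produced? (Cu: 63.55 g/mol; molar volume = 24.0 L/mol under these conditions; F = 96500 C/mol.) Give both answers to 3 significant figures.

15.9 g Cu; 3.01 L O₂

Q = 9.16 × 5280 = 48360 C; n(e⁻) = 48360 / 96500 = 0.5011 mol
Cathode: Cu²⁺ + 2e⁻ → Cu → n(Cu) = 0.5011/2 = 0.2506 mol → 15.9 g
Anode: 2H₂O → O₂ + 4H⁺ + 4e⁻ → n(O₂) = 0.5011/4 = 0.1253 mol → 3.01 L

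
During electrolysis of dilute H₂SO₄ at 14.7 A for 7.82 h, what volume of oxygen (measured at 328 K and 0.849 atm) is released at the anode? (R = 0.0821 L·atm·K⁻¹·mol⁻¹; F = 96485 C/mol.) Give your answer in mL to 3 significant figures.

34000 mL

Charge passed = 14.7 × 28152 = 4.138×10^5 C
n(e⁻) = Q/F = 4.138×10^5/96485 = 4.289 mol
2H₂O → O₂ + 4H⁺ + 4e⁻, so n(O₂) = 4.289 / 4 = 1.072 mol
V = nRT/P = 1.072 × 0.0821 × 328 / 0.849 = 34.00 L
= 34000 mL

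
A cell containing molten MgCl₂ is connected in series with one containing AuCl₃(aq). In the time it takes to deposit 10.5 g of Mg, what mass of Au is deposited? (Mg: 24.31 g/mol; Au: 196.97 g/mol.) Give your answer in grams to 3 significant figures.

56.7 g

n(Mg) = 10.5 / 24.31 = 0.4319 mol
Mg²⁺ + 2e⁻ → Mg, so n(e⁻) = 2 × 0.4319 = 0.8638 mol
In series, the same 0.8638 mol of electrons flows through the second cell.
Au³⁺ + 3e⁻ → Au, so n(Au) = 0.8638 / 3 = 0.2879 mol
m(Au) = 0.2879 × 196.97 = 56.7 g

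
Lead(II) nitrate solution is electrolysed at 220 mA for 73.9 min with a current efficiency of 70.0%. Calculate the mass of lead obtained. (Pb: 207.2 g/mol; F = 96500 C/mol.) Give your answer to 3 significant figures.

0.733 g

Q = 0.220 × 4434 = 975.5 C
n(e⁻) = 975.5 / 96500 = 0.01011 mol
Pb²⁺ + 2e⁻ → Pb, so theoretical m(Pb) = 0.005055 × 207.2 = 1.047 g
Actual mass = 70.0% × 1.047 = 0.733 g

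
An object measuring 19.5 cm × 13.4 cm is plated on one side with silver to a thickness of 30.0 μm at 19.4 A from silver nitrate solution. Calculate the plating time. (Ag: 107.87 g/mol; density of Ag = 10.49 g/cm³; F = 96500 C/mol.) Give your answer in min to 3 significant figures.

Plated area = 19.5 × 13.4 = 261.3 cm²
Volume = 261.3 × 30.0×10⁻⁴ cm = 0.7839 cm³
m(Ag) = 0.7839 × 10.49 = 8.223 g
n(Ag) = 8.223 / 107.87 = 0.07623 mol; n(e⁻) = 0.07623 mol
Q = 0.07623 × 96500 = 7356 C
t = 7356 / 19.4 = 379.2 s = 6.32 min

6.32 min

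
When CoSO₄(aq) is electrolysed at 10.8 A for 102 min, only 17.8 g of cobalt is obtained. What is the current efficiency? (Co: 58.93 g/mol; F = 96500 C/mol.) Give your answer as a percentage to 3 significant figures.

Q = 10.8 × 6120 = 66100 C
n(e⁻) = 66100 / 96500 = 0.6850 mol
Co²⁺ + 2e⁻ → Co, so theoretical n(Co) = 0.3425 mol → 20.18 g
Efficiency = 17.8 / 20.18 = 0.8821 = 88.2%

88.2%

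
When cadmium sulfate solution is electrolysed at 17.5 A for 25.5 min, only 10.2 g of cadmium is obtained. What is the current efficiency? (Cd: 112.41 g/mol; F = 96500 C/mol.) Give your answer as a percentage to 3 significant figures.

Q = 17.5 × 1530 = 26780 C
n(e⁻) = 26780 / 96500 = 0.2775 mol
Cd²⁺ + 2e⁻ → Cd, so theoretical n(Cd) = 0.1388 mol → 15.60 g
Efficiency = 10.2 / 15.60 = 0.6538 = 65.4%

65.4%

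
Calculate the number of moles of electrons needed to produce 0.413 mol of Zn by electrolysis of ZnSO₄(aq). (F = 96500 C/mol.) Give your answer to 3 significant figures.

Zn²⁺ + 2e⁻ → Zn, so n(e⁻) = 2 × 0.413 = 0.8260 mol

0.826 mol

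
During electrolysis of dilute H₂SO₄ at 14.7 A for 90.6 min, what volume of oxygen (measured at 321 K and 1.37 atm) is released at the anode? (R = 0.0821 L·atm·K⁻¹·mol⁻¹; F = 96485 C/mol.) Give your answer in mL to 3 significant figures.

Q = It = 14.7 × 5436 = 79910 C
n(e⁻) = Q/F = 79910/96485 = 0.8282 mol
2H₂O → O₂ + 4H⁺ + 4e⁻, so n(O₂) = 0.8282 / 4 = 0.2071 mol
V = nRT/P = 0.2071 × 0.0821 × 321 / 1.37 = 3.984 L
= 3980 mL

3980 mL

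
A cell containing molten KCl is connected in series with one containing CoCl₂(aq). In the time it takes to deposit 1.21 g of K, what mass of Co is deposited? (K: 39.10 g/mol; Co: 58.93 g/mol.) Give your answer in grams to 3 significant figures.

n(K) = 1.21 / 39.10 = 0.03095 mol
K⁺ + e⁻ → K, so n(e⁻) = 0.03095 mol
Since the cells are in series, n(e⁻) in the Co cell is also 0.03095 mol.
Co²⁺ + 2e⁻ → Co, so n(Co) = 0.03095 / 2 = 0.01548 mol
m(Co) = 0.01548 × 58.93 = 0.912 g

0.912 g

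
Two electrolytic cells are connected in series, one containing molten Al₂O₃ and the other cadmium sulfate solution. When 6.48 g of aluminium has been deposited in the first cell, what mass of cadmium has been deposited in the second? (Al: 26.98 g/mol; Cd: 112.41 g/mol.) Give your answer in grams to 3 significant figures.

40.5 g

n(Al) = 6.48 / 26.98 = 0.2402 mol
Al³⁺ + 3e⁻ → Al, so n(e⁻) = 3 × 0.2402 = 0.7206 mol
Same current for the same time ⇒ same n(e⁻) = 0.7206 mol in both cells.
Cd²⁺ + 2e⁻ → Cd, so n(Cd) = 0.7206 / 2 = 0.3603 mol
m(Cd) = 0.3603 × 112.41 = 40.5 g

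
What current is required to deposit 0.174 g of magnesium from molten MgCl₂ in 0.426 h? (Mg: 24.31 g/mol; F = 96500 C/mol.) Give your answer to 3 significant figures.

n(Mg) = 0.174 / 24.31 = 0.007158 mol
Mg²⁺ + 2e⁻ → Mg, so n(e⁻) = 2 × 0.007158 = 0.01432 mol
Q = 0.01432 × 96500 = 1382 C
I = Q / t = 1382 / 1533.6 s = 0.901 A

0.901 A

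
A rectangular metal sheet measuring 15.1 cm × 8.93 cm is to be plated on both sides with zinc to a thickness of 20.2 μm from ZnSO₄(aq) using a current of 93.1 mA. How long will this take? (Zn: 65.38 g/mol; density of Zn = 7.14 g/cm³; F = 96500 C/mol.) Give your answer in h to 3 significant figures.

34.3 h

Plated area = 2 × 15.1 × 8.93 = 269.7 cm²
Volume = 269.7 × 20.2×10⁻⁴ cm = 0.5448 cm³
m(Zn) = 0.5448 × 7.14 = 3.890 g
n(Zn) = 3.890 / 65.38 = 0.05950 mol; n(e⁻) = 2 × 0.05950 = 0.1190 mol
Q = 0.1190 × 96500 = 11480 C
t = 11480 / 0.0931 = 1.233×10^5 s = 34.3 h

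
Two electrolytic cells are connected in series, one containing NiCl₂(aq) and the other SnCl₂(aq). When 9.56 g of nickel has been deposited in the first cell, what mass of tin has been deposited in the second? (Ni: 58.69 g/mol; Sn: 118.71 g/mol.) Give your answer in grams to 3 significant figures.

n(Ni) = 9.56 / 58.69 = 0.1629 mol
Ni²⁺ + 2e⁻ → Ni, so n(e⁻) = 2 × 0.1629 = 0.3258 mol
The cells are in series, so the same charge (and hence the same n(e⁻) = 0.3258 mol) passes through both.
Sn²⁺ + 2e⁻ → Sn, so n(Sn) = 0.3258 / 2 = 0.1629 mol
m(Sn) = 0.1629 × 118.71 = 19.3 g

19.3 g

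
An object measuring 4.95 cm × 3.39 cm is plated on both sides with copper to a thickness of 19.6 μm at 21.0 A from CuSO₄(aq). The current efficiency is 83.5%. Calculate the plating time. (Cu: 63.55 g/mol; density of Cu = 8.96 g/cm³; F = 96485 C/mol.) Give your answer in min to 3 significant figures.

Plated area = 2 × 4.95 × 3.39 = 33.56 cm²
Volume = 33.56 × 19.6×10⁻⁴ cm = 0.06578 cm³
m(Cu) = 0.06578 × 8.96 = 0.5894 g
n(Cu) = 0.5894 / 63.55 = 0.009275 mol; n(e⁻) = 2 × 0.009275 = 0.01855 mol
Q = 0.01855 × 96485 / 0.835 = 2143 C
t = 2143 / 21.0 = 102.0 s = 1.70 min

1.70 min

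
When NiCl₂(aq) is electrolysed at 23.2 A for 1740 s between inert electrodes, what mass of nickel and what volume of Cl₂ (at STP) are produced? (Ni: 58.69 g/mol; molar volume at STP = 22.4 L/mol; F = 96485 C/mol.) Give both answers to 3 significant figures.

Q = 23.2 × 1740 = 40370 C; n(e⁻) = 40370 / 96485 = 0.4184 mol
Cathode: Ni²⁺ + 2e⁻ → Ni → n(Ni) = 0.4184/2 = 0.2092 mol → 12.3 g
Anode: 2Cl⁻ → Cl₂ + 2e⁻ → n(Cl₂) = 0.4184/2 = 0.2092 mol → 4.69 L

12.3 g Ni; 4.69 L Cl₂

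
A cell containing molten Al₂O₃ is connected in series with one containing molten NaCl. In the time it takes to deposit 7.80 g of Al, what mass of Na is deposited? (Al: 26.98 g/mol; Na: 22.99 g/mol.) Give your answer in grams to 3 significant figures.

n(Al) = 7.80 / 26.98 = 0.2891 mol
Al³⁺ + 3e⁻ → Al, so n(e⁻) = 3 × 0.2891 = 0.8673 mol
In series, the same 0.8673 mol of electrons flows through the second cell.
Na⁺ + e⁻ → Na, so n(Na) = 0.8673 mol
m(Na) = 0.8673 × 22.99 = 19.9 g

19.9 g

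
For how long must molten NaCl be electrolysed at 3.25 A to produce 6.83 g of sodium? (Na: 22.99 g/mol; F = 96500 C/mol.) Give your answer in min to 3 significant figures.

n(Na) = 6.83 / 22.99 = 0.2971 mol
Na⁺ + e⁻ → Na, so n(e⁻) = 0.2971 mol
Q = 0.2971 × 96500 = 28670 C
t = Q / I = 28670 / 3.25 = 8822 s = 147 min

147 min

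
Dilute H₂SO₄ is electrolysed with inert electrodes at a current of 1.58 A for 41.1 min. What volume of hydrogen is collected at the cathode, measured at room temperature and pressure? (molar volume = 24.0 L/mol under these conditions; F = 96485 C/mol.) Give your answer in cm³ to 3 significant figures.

485 cm³

Q = 1.58 A × 2466 s = 3896 C
Moles of electrons = 3896 / 96485 = 0.04038 mol
2H⁺ + 2e⁻ → H₂, so n(H₂) = 0.04038 / 2 = 0.02019 mol
V = 0.02019 × 24.0 = 0.4846 L
= 485 cm³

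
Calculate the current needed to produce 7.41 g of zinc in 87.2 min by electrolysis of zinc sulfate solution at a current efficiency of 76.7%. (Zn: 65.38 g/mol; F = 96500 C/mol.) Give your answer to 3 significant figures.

5.45 A

n(Zn) = 7.41 / 65.38 = 0.1133 mol
Zn²⁺ + 2e⁻ → Zn, so n(e⁻) = 2 × 0.1133 = 0.2266 mol
Q = 0.2266 × 96500 / 0.767 = 28510 C
I = Q / t = 28510 / 5232 s = 5.45 A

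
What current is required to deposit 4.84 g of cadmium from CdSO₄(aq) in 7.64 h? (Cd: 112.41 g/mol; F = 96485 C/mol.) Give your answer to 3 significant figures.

n(Cd) = 4.84 / 112.41 = 0.04306 mol
Cd²⁺ + 2e⁻ → Cd, so n(e⁻) = 2 × 0.04306 = 0.08612 mol
Q = 0.08612 × 96485 = 8309 C
I = Q / t = 8309 / 27504 s = 0.302 A

0.302 A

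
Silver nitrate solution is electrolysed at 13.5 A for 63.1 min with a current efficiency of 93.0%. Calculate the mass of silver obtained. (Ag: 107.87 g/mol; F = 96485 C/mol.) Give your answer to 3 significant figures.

Q = 13.5 × 3786 = 51110 C
n(e⁻) = 51110 / 96485 = 0.5297 mol
Ag⁺ + e⁻ → Ag, so theoretical m(Ag) = 0.5297 × 107.87 = 57.14 g
Actual mass = 93.0% × 57.14 = 53.1 g

53.1 g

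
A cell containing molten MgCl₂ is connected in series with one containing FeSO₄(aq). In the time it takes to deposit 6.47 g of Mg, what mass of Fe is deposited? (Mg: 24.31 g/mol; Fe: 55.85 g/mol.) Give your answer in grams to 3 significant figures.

14.9 g

n(Mg) = 6.47 / 24.31 = 0.2661 mol
Mg²⁺ + 2e⁻ → Mg, so n(e⁻) = 2 × 0.2661 = 0.5322 mol
In series, the same 0.5322 mol of electrons flows through the second cell.
Fe²⁺ + 2e⁻ → Fe, so n(Fe) = 0.5322 / 2 = 0.2661 mol
m(Fe) = 0.2661 × 55.85 = 14.9 g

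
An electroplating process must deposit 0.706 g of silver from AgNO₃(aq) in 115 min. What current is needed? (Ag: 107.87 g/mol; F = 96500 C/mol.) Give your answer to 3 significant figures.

0.0915 A

n(Ag) = 0.706 / 107.87 = 0.006545 mol
Ag⁺ + e⁻ → Ag, so n(e⁻) = 0.006545 mol
Q = 0.006545 × 96500 = 631.6 C
I = Q / t = 631.6 / 6900 s = 0.0915 A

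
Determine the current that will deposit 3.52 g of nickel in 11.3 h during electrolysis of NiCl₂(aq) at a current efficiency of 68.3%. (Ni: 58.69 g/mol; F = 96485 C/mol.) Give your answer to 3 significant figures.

0.417 A

n(Ni) = 3.52 / 58.69 = 0.05998 mol
Ni²⁺ + 2e⁻ → Ni, so n(e⁻) = 2 × 0.05998 = 0.1200 mol
Q = 0.1200 × 96485 / 0.683 = 16950 C
I = Q / t = 16950 / 40680 s = 0.417 A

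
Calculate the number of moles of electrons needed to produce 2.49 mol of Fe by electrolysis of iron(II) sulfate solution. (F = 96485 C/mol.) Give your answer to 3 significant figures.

4.98 mol

Fe²⁺ + 2e⁻ → Fe, so n(e⁻) = 2 × 2.49 = 4.980 mol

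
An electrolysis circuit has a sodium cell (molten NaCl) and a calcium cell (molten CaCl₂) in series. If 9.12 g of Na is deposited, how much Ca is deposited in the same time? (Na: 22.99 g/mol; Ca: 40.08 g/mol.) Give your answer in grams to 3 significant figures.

n(Na) = 9.12 / 22.99 = 0.3967 mol
Na⁺ + e⁻ → Na, so n(e⁻) = 0.3967 mol
In series, the same 0.3967 mol of electrons flows through the second cell.
Ca²⁺ + 2e⁻ → Ca, so n(Ca) = 0.3967 / 2 = 0.1984 mol
m(Ca) = 0.1984 × 40.08 = 7.95 g

7.95 g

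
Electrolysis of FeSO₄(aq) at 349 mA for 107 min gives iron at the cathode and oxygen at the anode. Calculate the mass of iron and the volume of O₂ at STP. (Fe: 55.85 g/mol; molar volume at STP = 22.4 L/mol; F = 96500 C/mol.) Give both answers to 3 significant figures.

0.648 g Fe; 0.130 L O₂

Q = 0.349 × 6420 = 2241 C; n(e⁻) = 2241 / 96500 = 0.02322 mol
Cathode: Fe²⁺ + 2e⁻ → Fe → n(Fe) = 0.02322/2 = 0.01161 mol → 0.648 g
Anode: 2H₂O → O₂ + 4H⁺ + 4e⁻ → n(O₂) = 0.02322/4 = 0.005805 mol → 0.130 L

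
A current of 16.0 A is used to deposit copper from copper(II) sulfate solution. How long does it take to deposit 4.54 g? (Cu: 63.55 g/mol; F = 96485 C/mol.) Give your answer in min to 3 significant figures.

14.4 min

n(Cu) = 4.54 / 63.55 = 0.07144 mol
Cu²⁺ + 2e⁻ → Cu, so n(e⁻) = 2 × 0.07144 = 0.1429 mol
Q = 0.1429 × 96485 = 13790 C
t = Q / I = 13790 / 16.0 = 861.9 s = 14.4 min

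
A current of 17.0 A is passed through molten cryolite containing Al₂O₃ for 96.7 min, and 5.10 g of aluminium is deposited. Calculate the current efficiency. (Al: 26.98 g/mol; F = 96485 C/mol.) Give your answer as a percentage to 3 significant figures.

55.5%

Q = 17.0 × 5802 = 98630 C
n(e⁻) = 98630 / 96485 = 1.022 mol
Al³⁺ + 3e⁻ → Al, so theoretical n(Al) = 0.3407 mol → 9.192 g
Efficiency = 5.10 / 9.192 = 0.5548 = 55.5%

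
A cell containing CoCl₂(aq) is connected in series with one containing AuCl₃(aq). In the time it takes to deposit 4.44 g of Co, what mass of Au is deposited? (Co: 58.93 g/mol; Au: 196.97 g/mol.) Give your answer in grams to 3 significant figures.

9.89 g

n(Co) = 4.44 / 58.93 = 0.07534 mol
Co²⁺ + 2e⁻ → Co, so n(e⁻) = 2 × 0.07534 = 0.1507 mol
Since the cells are in series, n(e⁻) in the Au cell is also 0.1507 mol.
Au³⁺ + 3e⁻ → Au, so n(Au) = 0.1507 / 3 = 0.05023 mol
m(Au) = 0.05023 × 196.97 = 9.89 g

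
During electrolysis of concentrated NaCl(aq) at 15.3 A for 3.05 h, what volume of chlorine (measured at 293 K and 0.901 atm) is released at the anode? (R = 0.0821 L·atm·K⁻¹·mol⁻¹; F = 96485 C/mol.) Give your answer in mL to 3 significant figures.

23200 mL

Q = 15.3 A × 10980 s = 1.680×10^5 C
n(e⁻) = Q/F = 1.680×10^5/96485 = 1.741 mol
2Cl⁻ → Cl₂ + 2e⁻, so n(Cl₂) = 1.741 / 2 = 0.8705 mol
V = nRT/P = 0.8705 × 0.0821 × 293 / 0.901 = 23.24 L
= 23200 mL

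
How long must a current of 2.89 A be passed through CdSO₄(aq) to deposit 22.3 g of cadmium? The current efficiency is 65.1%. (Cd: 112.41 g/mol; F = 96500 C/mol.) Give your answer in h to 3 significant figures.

n(Cd) = 22.3 / 112.41 = 0.1984 mol
Cd²⁺ + 2e⁻ → Cd, so n(e⁻) = 2 × 0.1984 = 0.3968 mol
Q = 0.3968 × 96500 / 0.651 = 58820 C
t = Q / I = 58820 / 2.89 = 20350 s = 5.65 h

5.65 h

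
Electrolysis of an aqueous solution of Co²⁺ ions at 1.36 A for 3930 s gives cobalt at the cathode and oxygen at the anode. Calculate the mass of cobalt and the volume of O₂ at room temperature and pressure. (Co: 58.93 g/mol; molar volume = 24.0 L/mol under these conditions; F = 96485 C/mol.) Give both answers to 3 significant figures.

Q = 1.36 × 3930 = 5345 C; n(e⁻) = 5345 / 96485 = 0.05540 mol
Cathode: Co²⁺ + 2e⁻ → Co → n(Co) = 0.05540/2 = 0.02770 mol → 1.63 g
Anode: 2H₂O → O₂ + 4H⁺ + 4e⁻ → n(O₂) = 0.05540/4 = 0.01385 mol → 0.332 L

1.63 g Co; 0.332 L O₂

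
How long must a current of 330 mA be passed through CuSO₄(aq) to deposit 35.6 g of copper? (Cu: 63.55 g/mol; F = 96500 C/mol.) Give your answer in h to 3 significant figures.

n(Cu) = 35.6 / 63.55 = 0.5602 mol
Cu²⁺ + 2e⁻ → Cu, so n(e⁻) = 2 × 0.5602 = 1.120 mol
Q = 1.120 × 96500 = 1.081×10^5 C
t = Q / I = 1.081×10^5 / 0.330 = 3.276×10^5 s = 91.0 h

91.0 h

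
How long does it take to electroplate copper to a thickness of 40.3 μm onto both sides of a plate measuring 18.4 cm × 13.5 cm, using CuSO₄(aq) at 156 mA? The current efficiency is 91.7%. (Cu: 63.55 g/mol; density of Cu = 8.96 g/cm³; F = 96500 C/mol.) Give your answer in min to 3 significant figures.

6350 min

Plated area = 2 × 18.4 × 13.5 = 496.8 cm²
Volume = 496.8 × 40.3×10⁻⁴ cm = 2.002 cm³
m(Cu) = 2.002 × 8.96 = 17.94 g
n(Cu) = 17.94 / 63.55 = 0.2823 mol; n(e⁻) = 2 × 0.2823 = 0.5646 mol
Q = 0.5646 × 96500 / 0.917 = 59420 C
t = 59420 / 0.156 = 3.809×10^5 s = 6350 min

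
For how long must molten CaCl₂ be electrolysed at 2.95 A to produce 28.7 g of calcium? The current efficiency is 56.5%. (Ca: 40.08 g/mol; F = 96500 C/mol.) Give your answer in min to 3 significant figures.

n(Ca) = 28.7 / 40.08 = 0.7161 mol
Ca²⁺ + 2e⁻ → Ca, so n(e⁻) = 2 × 0.7161 = 1.432 mol
Q = 1.432 × 96500 / 0.565 = 2.446×10^5 C
t = Q / I = 2.446×10^5 / 2.95 = 82920 s = 1380 min

1380 min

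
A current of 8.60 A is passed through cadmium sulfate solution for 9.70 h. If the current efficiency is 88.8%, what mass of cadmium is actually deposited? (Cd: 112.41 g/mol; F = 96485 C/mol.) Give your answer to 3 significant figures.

Q = 8.60 × 34920 = 3.003×10^5 C
n(e⁻) = 3.003×10^5 / 96485 = 3.112 mol
Cd²⁺ + 2e⁻ → Cd, so theoretical m(Cd) = 1.556 × 112.41 = 174.9 g
Actual mass = 88.8% × 174.9 = 155 g

155 g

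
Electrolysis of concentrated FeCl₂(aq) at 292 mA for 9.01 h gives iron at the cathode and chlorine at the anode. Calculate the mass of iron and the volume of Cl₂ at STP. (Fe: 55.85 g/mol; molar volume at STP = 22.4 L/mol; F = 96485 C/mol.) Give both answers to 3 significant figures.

Q = 0.292 × 32436 = 9471 C; n(e⁻) = 9471 / 96485 = 0.09816 mol
Cathode: Fe²⁺ + 2e⁻ → Fe → n(Fe) = 0.09816/2 = 0.04908 mol → 2.74 g
Anode: 2Cl⁻ → Cl₂ + 2e⁻ → n(Cl₂) = 0.09816/2 = 0.04908 mol → 1.10 L

2.74 g Fe; 1.10 L Cl₂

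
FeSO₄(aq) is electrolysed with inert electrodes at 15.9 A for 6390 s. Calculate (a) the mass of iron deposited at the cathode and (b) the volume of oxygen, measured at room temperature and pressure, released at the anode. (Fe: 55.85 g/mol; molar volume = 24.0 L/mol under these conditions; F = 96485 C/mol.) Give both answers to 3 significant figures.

29.4 g Fe; 6.32 L O₂

Q = 15.9 × 6390 = 1.016×10^5 C; n(e⁻) = 1.016×10^5 / 96485 = 1.053 mol
Cathode: Fe²⁺ + 2e⁻ → Fe → n(Fe) = 1.053/2 = 0.5265 mol → 29.4 g
Anode: 2H₂O → O₂ + 4H⁺ + 4e⁻ → n(O₂) = 1.053/4 = 0.2633 mol → 6.32 L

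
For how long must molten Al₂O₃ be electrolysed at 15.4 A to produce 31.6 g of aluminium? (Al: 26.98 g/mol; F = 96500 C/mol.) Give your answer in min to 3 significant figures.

n(Al) = 31.6 / 26.98 = 1.171 mol
Al³⁺ + 3e⁻ → Al, so n(e⁻) = 3 × 1.171 = 3.513 mol
Q = 3.513 × 96500 = 3.390×10^5 C
t = Q / I = 3.390×10^5 / 15.4 = 22010 s = 367 min

367 min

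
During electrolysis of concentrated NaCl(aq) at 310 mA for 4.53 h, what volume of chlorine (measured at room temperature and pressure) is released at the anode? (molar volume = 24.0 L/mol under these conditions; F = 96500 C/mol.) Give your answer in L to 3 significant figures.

Q = 0.310 A × 16308 s = 5055 C
n(e⁻) = 5055 / 96500 = 0.05238 mol
2Cl⁻ → Cl₂ + 2e⁻, so n(Cl₂) = 0.05238 / 2 = 0.02619 mol
V = 0.02619 × 24.0 = 0.6286 L

0.629 L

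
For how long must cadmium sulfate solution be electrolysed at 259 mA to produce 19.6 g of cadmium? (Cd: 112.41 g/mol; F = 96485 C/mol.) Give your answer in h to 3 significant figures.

n(Cd) = 19.6 / 112.41 = 0.1744 mol
Cd²⁺ + 2e⁻ → Cd, so n(e⁻) = 2 × 0.1744 = 0.3488 mol
Q = 0.3488 × 96485 = 33650 C
t = Q / I = 33650 / 0.259 = 1.299×10^5 s = 36.1 h

36.1 h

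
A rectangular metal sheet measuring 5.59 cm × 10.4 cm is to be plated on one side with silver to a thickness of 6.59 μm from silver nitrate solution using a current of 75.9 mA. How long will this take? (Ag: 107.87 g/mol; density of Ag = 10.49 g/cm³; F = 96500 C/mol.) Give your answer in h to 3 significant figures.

1.32 h

Plated area = 5.59 × 10.4 = 58.14 cm²
Volume = 58.14 × 6.59×10⁻⁴ cm = 0.03831 cm³
m(Ag) = 0.03831 × 10.49 = 0.4019 g
n(Ag) = 0.4019 / 107.87 = 0.003726 mol; n(e⁻) = 0.003726 mol
Q = 0.003726 × 96500 = 359.6 C
t = 359.6 / 0.0759 = 4738 s = 1.32 h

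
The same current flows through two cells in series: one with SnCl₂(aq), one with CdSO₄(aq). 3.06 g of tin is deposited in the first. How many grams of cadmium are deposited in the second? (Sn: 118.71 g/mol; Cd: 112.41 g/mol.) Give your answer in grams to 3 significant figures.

2.90 g

n(Sn) = 3.06 / 118.71 = 0.02578 mol
Sn²⁺ + 2e⁻ → Sn, so n(e⁻) = 2 × 0.02578 = 0.05156 mol
In series, the same 0.05156 mol of electrons flows through the second cell.
Cd²⁺ + 2e⁻ → Cd, so n(Cd) = 0.05156 / 2 = 0.02578 mol
m(Cd) = 0.02578 × 112.41 = 2.90 g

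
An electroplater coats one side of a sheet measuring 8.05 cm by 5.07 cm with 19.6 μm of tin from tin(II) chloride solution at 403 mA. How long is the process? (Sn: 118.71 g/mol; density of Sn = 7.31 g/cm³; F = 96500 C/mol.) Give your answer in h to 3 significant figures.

Plated area = 8.05 × 5.07 = 40.81 cm²
Volume = 40.81 × 19.6×10⁻⁴ cm = 0.07999 cm³
m(Sn) = 0.07999 × 7.31 = 0.5847 g
n(Sn) = 0.5847 / 118.71 = 0.004925 mol; n(e⁻) = 2 × 0.004925 = 0.009850 mol
Q = 0.009850 × 96500 = 950.5 C
t = 950.5 / 0.403 = 2359 s = 0.655 h

0.655 h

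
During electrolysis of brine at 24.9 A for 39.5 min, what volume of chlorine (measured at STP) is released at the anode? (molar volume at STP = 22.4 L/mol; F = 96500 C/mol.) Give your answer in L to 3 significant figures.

Charge passed = 24.9 × 2370 = 59010 C
Moles of electrons = 59010 / 96500 = 0.6115 mol
2Cl⁻ → Cl₂ + 2e⁻, so n(Cl₂) = 0.6115 / 2 = 0.3058 mol
V = 0.3058 × 22.4 = 6.850 L

6.85 L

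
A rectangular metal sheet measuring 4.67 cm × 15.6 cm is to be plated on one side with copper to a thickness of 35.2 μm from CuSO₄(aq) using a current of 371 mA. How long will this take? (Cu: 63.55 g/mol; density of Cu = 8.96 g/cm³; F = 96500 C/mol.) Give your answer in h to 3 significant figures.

5.22 h

Plated area = 4.67 × 15.6 = 72.85 cm²
Volume = 72.85 × 35.2×10⁻⁴ cm = 0.2564 cm³
m(Cu) = 0.2564 × 8.96 = 2.297 g
n(Cu) = 2.297 / 63.55 = 0.03614 mol; n(e⁻) = 2 × 0.03614 = 0.07228 mol
Q = 0.07228 × 96500 = 6975 C
t = 6975 / 0.371 = 18800 s = 5.22 h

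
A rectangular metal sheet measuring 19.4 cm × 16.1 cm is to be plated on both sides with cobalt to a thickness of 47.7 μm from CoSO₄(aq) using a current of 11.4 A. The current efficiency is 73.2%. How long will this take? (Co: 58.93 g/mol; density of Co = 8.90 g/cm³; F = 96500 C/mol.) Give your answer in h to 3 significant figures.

Plated area = 2 × 19.4 × 16.1 = 624.7 cm²
Volume = 624.7 × 47.7×10⁻⁴ cm = 2.980 cm³
m(Co) = 2.980 × 8.90 = 26.52 g
n(Co) = 26.52 / 58.93 = 0.4500 mol; n(e⁻) = 2 × 0.4500 = 0.9000 mol
Q = 0.9000 × 96500 / 0.732 = 1.186×10^5 C
t = 1.186×10^5 / 11.4 = 10400 s = 2.89 h

2.89 h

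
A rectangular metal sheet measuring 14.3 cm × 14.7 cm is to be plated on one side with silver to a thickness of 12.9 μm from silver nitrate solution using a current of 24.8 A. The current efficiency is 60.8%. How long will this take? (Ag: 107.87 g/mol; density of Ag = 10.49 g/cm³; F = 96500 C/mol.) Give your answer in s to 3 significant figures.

169 s

Plated area = 14.3 × 14.7 = 210.2 cm²
Volume = 210.2 × 12.9×10⁻⁴ cm = 0.2712 cm³
m(Ag) = 0.2712 × 10.49 = 2.845 g
n(Ag) = 2.845 / 107.87 = 0.02637 mol; n(e⁻) = 0.02637 mol
Q = 0.02637 × 96500 / 0.608 = 4185 C
t = 4185 / 24.8 = 168.8 s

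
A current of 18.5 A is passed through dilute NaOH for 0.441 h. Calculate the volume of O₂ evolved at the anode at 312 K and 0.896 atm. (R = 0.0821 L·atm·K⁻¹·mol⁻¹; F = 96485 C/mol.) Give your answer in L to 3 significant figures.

2.18 L

Q = It = 18.5 × 1587.6 = 29370 C
Moles of electrons = 29370 / 96485 = 0.3044 mol
2H₂O → O₂ + 4H⁺ + 4e⁻, so n(O₂) = 0.3044 / 4 = 0.07610 mol
V = nRT/P = 0.07610 × 0.0821 × 312 / 0.896 = 2.176 L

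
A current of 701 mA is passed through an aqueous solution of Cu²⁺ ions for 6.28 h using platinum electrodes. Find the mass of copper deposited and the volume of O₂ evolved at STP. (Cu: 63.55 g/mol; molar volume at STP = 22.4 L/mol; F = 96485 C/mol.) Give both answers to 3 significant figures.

Q = 0.701 × 22608 = 15850 C; n(e⁻) = 15850 / 96485 = 0.1643 mol
Cathode: Cu²⁺ + 2e⁻ → Cu → n(Cu) = 0.1643/2 = 0.08215 mol → 5.22 g
Anode: 2H₂O → O₂ + 4H⁺ + 4e⁻ → n(O₂) = 0.1643/4 = 0.04108 mol → 0.920 L

5.22 g Cu; 0.920 L O₂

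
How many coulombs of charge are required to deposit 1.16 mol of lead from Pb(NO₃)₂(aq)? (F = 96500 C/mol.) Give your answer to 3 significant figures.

Pb²⁺ + 2e⁻ → Pb, so n(e⁻) = 2 × 1.16 = 2.320 mol
Q = 2.320 × 96500 = 2.239×10^5 C

2.24×10^5 C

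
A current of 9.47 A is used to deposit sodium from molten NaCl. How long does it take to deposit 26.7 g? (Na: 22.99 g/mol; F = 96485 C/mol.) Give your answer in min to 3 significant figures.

n(Na) = 26.7 / 22.99 = 1.161 mol
Na⁺ + e⁻ → Na, so n(e⁻) = 1.161 mol
Q = 1.161 × 96485 = 1.120×10^5 C
t = Q / I = 1.120×10^5 / 9.47 = 11830 s = 197 min

197 min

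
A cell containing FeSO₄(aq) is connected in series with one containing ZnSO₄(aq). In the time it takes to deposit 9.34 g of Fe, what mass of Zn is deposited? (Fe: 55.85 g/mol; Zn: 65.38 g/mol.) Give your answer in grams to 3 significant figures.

n(Fe) = 9.34 / 55.85 = 0.1672 mol
Fe²⁺ + 2e⁻ → Fe, so n(e⁻) = 2 × 0.1672 = 0.3344 mol
In series, the same 0.3344 mol of electrons flows through the second cell.
Zn²⁺ + 2e⁻ → Zn, so n(Zn) = 0.3344 / 2 = 0.1672 mol
m(Zn) = 0.1672 × 65.38 = 10.9 g

10.9 g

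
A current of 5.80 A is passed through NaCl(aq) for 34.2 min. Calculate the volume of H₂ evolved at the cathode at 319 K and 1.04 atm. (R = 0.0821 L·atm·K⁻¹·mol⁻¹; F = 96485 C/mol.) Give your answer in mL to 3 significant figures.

Q = It = 5.80 × 2052 = 11900 C
n(e⁻) = Q/F = 11900/96485 = 0.1233 mol
2H⁺ + 2e⁻ → H₂, so n(H₂) = 0.1233 / 2 = 0.06165 mol
V = nRT/P = 0.06165 × 0.0821 × 319 / 1.04 = 1.553 L
= 1550 mL

1550 mL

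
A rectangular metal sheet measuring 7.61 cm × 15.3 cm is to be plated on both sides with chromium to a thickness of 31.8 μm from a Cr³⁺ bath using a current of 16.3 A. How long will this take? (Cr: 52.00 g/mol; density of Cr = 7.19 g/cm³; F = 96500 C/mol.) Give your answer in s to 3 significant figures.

Plated area = 2 × 7.61 × 15.3 = 232.9 cm²
Volume = 232.9 × 31.8×10⁻⁴ cm = 0.7406 cm³
m(Cr) = 0.7406 × 7.19 = 5.325 g
n(Cr) = 5.325 / 52.00 = 0.1024 mol; n(e⁻) = 3 × 0.1024 = 0.3072 mol
Q = 0.3072 × 96500 = 29640 C
t = 29640 / 16.3 = 1818 s

1820 s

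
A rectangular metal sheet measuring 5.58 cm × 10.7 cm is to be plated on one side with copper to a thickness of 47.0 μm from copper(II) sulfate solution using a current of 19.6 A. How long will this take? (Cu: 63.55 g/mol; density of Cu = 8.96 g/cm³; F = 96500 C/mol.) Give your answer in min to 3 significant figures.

6.49 min

Plated area = 5.58 × 10.7 = 59.71 cm²
Volume = 59.71 × 47.0×10⁻⁴ cm = 0.2806 cm³
m(Cu) = 0.2806 × 8.96 = 2.514 g
n(Cu) = 2.514 / 63.55 = 0.03956 mol; n(e⁻) = 2 × 0.03956 = 0.07912 mol
Q = 0.07912 × 96500 = 7635 C
t = 7635 / 19.6 = 389.5 s = 6.49 min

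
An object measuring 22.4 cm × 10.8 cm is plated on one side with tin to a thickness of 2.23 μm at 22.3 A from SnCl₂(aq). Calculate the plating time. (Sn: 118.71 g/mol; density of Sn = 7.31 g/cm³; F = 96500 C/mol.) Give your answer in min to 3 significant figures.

Plated area = 22.4 × 10.8 = 241.9 cm²
Volume = 241.9 × 2.23×10⁻⁴ cm = 0.05394 cm³
m(Sn) = 0.05394 × 7.31 = 0.3943 g
n(Sn) = 0.3943 / 118.71 = 0.003322 mol; n(e⁻) = 2 × 0.003322 = 0.006644 mol
Q = 0.006644 × 96500 = 641.1 C
t = 641.1 / 22.3 = 28.75 s = 0.479 min

0.479 min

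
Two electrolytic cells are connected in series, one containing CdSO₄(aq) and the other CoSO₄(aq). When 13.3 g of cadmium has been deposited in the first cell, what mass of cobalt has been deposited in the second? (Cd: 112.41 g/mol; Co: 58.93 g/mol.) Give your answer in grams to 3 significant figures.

6.97 g

n(Cd) = 13.3 / 112.41 = 0.1183 mol
Cd²⁺ + 2e⁻ → Cd, so n(e⁻) = 2 × 0.1183 = 0.2366 mol
The cells are in series, so the same charge (and hence the same n(e⁻) = 0.2366 mol) passes through both.
Co²⁺ + 2e⁻ → Co, so n(Co) = 0.2366 / 2 = 0.1183 mol
m(Co) = 0.1183 × 58.93 = 6.97 g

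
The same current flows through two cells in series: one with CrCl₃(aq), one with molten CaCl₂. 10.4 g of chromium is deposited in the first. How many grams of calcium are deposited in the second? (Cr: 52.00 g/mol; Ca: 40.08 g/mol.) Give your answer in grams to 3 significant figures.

n(Cr) = 10.4 / 52.00 = 0.2000 mol
Cr³⁺ + 3e⁻ → Cr, so n(e⁻) = 3 × 0.2000 = 0.6000 mol
The cells are in series, so the same charge (and hence the same n(e⁻) = 0.6000 mol) passes through both.
Ca²⁺ + 2e⁻ → Ca, so n(Ca) = 0.6000 / 2 = 0.3000 mol
m(Ca) = 0.3000 × 40.08 = 12.0 g

12.0 g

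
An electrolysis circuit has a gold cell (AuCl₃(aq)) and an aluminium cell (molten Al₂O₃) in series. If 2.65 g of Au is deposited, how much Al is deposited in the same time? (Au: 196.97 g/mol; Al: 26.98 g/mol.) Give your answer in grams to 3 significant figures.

0.363 g

n(Au) = 2.65 / 196.97 = 0.01345 mol
Au³⁺ + 3e⁻ → Au, so n(e⁻) = 3 × 0.01345 = 0.04035 mol
Same current for the same time ⇒ same n(e⁻) = 0.04035 mol in both cells.
Al³⁺ + 3e⁻ → Al, so n(Al) = 0.04035 / 3 = 0.01345 mol
m(Al) = 0.01345 × 26.98 = 0.363 g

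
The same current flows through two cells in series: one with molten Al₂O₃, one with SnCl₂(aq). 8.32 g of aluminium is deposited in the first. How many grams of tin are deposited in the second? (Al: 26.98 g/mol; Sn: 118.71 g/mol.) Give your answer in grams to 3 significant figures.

n(Al) = 8.32 / 26.98 = 0.3084 mol
Al³⁺ + 3e⁻ → Al, so n(e⁻) = 3 × 0.3084 = 0.9252 mol
The cells are in series, so the same charge (and hence the same n(e⁻) = 0.9252 mol) passes through both.
Sn²⁺ + 2e⁻ → Sn, so n(Sn) = 0.9252 / 2 = 0.4626 mol
m(Sn) = 0.4626 × 118.71 = 54.9 g

54.9 g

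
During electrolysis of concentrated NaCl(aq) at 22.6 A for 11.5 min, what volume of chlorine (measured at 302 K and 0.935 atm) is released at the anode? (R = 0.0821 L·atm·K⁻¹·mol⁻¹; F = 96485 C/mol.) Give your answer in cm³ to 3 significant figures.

Q = 22.6 A × 690 s = 15590 C
n(e⁻) = 15590 / 96485 = 0.1616 mol
2Cl⁻ → Cl₂ + 2e⁻, so n(Cl₂) = 0.1616 / 2 = 0.08080 mol
V = nRT/P = 0.08080 × 0.0821 × 302 / 0.935 = 2.143 L
= 2140 cm³

2140 cm³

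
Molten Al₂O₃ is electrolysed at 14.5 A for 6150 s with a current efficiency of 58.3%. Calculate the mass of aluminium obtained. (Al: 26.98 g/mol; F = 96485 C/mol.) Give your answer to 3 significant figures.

Q = 14.5 × 6150 = 89180 C
n(e⁻) = 89180 / 96485 = 0.9243 mol
Al³⁺ + 3e⁻ → Al, so theoretical m(Al) = 0.3081 × 26.98 = 8.313 g
Actual mass = 58.3% × 8.313 = 4.85 g

4.85 g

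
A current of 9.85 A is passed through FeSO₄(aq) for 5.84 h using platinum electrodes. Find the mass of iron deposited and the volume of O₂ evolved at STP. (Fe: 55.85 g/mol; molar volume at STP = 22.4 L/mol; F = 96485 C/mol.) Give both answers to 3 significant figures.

59.9 g Fe; 12.0 L O₂

Q = 9.85 × 21024 = 2.071×10^5 C; n(e⁻) = 2.071×10^5 / 96485 = 2.146 mol
Cathode: Fe²⁺ + 2e⁻ → Fe → n(Fe) = 2.146/2 = 1.073 mol → 59.9 g
Anode: 2H₂O → O₂ + 4H⁺ + 4e⁻ → n(O₂) = 2.146/4 = 0.5365 mol → 12.0 L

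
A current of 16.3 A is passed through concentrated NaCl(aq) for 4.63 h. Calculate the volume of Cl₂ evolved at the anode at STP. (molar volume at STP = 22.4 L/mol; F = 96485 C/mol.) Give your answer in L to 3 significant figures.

31.5 L

Q = It = 16.3 × 16668 = 2.717×10^5 C
n(e⁻) = Q/F = 2.717×10^5/96485 = 2.816 mol
2Cl⁻ → Cl₂ + 2e⁻, so n(Cl₂) = 2.816 / 2 = 1.408 mol
V = 1.408 × 22.4 = 31.54 L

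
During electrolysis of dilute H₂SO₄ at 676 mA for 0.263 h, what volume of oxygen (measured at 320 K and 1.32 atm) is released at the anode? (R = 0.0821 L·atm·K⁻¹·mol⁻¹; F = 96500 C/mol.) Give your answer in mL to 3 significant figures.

Q = It = 0.676 × 946.8 = 640.0 C
Moles of electrons = 640.0 / 96500 = 0.006632 mol
2H₂O → O₂ + 4H⁺ + 4e⁻, so n(O₂) = 0.006632 / 4 = 0.001658 mol
V = nRT/P = 0.001658 × 0.0821 × 320 / 1.32 = 0.03300 L
= 33.0 mL

33.0 mL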